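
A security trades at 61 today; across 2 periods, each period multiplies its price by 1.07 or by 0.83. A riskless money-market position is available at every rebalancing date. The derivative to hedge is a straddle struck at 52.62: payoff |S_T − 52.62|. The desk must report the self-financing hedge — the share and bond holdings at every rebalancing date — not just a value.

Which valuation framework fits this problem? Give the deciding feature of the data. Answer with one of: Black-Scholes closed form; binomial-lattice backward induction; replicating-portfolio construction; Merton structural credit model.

Key observation: the deliverable is the dynamic trading strategy on the 2-step tree (spot 61, moves 1.07 and 0.83), so the valuation must go through the node-by-node replicating-portfolio solve.

framework: replicating-portfolio construction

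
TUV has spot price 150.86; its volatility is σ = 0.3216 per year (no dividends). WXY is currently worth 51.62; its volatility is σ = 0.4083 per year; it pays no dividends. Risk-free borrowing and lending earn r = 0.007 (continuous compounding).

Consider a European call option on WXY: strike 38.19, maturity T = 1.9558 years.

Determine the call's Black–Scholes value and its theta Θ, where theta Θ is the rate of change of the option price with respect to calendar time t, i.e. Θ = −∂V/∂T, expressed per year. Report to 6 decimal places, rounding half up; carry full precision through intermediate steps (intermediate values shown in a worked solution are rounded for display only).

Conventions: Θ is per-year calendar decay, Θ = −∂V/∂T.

price = 18.442912
Θ = -2.276977

σ√T = 0.4083·√1.9558 = 0.571007
d₁ = (ln(S/K) + (r+σ²/2)T) / (σ√T) = (ln(51.62/38.19) + (0.007+0.4083²/2)·1.9558) / 0.571007 = (0.301335 + 0.176715) / 0.571007 = 0.837206
d₂ = d₁ − σ√T = 0.837206 − 0.571007 = 0.266199
e^{−rT} = 0.986403
N(d₁) = 0.798762,  N(d₂) = 0.604957
Call price V = S·N(d₁) − K·e^{−rT}·N(d₂) = 41.232075 − 22.789164 = 18.442912
φ(d₁) = (1/√(2π))·e^{−d₁²/2} = 0.281001
Θ = −S·φ(d₁)·σ/(2√T) − r·K·e^{−rT}·N(d₂) = −2.117453 − 0.159524 = -2.276977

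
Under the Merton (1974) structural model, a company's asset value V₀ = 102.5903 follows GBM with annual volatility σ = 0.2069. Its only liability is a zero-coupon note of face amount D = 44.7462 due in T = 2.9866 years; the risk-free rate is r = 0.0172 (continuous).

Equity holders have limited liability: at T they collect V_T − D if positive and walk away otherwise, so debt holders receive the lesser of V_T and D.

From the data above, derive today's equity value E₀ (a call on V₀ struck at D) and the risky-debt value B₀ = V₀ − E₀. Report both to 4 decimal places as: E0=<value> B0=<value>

E0=60.1368 B0=42.4535

Equity is a call on the firm's assets struck at D = 44.7462:
d₁ = [ln(V₀/D) + (r + σ²/2)T] / (σ√T)
   = [ln(102.5903/44.7462) + (0.0172 + 0.5·0.2069²)·2.9866] / (0.2069·√2.9866)
   = [0.829737 + 0.115294] / 0.357560 = 2.642999
d₂ = d₁ − σ√T = 2.642999 − 0.357560 = 2.285439
N(d₁) = 0.995891,  N(d₂) = 0.988856,  e^(−rT) = 0.949928
E₀ = V₀·N(d₁) − D·e^(−rT)·N(d₂)
   = 102.5903·0.995891 − 44.7462·0.949928·0.988856 = 60.136795
B₀ = V₀ − E₀ = 102.5903 − 60.136795 = 42.453505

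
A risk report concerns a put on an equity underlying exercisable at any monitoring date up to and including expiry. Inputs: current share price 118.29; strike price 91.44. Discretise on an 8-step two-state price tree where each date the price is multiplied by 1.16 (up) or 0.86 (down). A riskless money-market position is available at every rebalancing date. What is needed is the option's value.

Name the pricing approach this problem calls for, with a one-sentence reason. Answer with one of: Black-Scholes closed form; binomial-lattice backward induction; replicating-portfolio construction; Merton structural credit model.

Key observation: the defining feature is the embedded early-exercise option across 8 discrete dates on the spot-118.29 tree; pricing the strike-91.44 put means working backward with an exercise test at every node.

framework: binomial-lattice backward induction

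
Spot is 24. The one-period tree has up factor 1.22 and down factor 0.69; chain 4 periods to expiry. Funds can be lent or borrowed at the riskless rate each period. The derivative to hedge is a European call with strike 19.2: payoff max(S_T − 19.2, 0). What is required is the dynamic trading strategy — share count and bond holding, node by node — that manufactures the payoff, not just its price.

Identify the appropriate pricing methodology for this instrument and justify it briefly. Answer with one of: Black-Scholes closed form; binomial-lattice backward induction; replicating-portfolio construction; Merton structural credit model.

Key observation: a price alone would not answer the question — the per-node share/bond construction on the spot-24, 1.22/0.69 tree is required, and only the replicating-portfolio method yields it.

framework: replicating-portfolio construction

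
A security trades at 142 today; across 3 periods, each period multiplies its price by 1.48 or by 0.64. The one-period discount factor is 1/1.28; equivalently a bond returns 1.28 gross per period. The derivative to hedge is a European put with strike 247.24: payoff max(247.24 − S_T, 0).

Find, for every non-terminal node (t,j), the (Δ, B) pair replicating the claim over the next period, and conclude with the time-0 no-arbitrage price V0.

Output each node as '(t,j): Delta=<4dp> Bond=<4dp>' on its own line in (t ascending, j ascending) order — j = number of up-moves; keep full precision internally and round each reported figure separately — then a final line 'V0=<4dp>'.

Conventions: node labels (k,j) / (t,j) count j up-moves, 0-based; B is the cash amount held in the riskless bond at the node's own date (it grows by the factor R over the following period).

Risk-neutral probability p* = (R−d)/(u−d) = (1.28−0.64)/(1.48−0.64) = 0.7619.
Expiry values: V(3,0)=210.0156, V(3,1)=161.1585, V(3,2)=48.1764, V(3,3)=0.0000
  t=2,j=0: stock 58.1632 → up 86.0815 (V=161.1585), down 37.2244 (V=210.0156). Price 134.9931; hedge Δ=-1.0000, bond B=193.1563.
  t=2,j=1: stock 134.5024 → up 199.0636 (V=48.1764), down 86.0815 (V=161.1585). Price 58.6539; hedge Δ=-1.0000, bond B=193.1562.
  t=2,j=2: stock 311.0368 → up 460.3345 (V=0.0000), down 199.0636 (V=48.1764). Price 8.9614; hedge Δ=-0.1844, bond B=66.3143.
  t=1,j=0: stock 90.8800 → up 134.5024 (V=58.6539), down 58.1632 (V=134.9931). Price 60.0233; hedge Δ=-1.0000, bond B=150.9033.
  t=1,j=1: stock 210.1600 → up 311.0368 (V=8.9614), down 134.5024 (V=58.6539). Price 16.2445; hedge Δ=-0.2815, bond B=75.4022.
  t=0,j=0: stock 142.0000 → up 210.1600 (V=16.2445), down 90.8800 (V=60.0233). Price 20.8344; hedge Δ=-0.3670, bond B=72.9521.
Sanity check at the root: Δ(0,0)·S0 + B(0,0) reproduces V0 = 20.8344.

(0,0): Delta=-0.3670 Bond=72.9521
(1,0): Delta=-1.0000 Bond=150.9033
(1,1): Delta=-0.2815 Bond=75.4022
(2,0): Delta=-1.0000 Bond=193.1563
(2,1): Delta=-1.0000 Bond=193.1562
(2,2): Delta=-0.1844 Bond=66.3143
V0=20.8344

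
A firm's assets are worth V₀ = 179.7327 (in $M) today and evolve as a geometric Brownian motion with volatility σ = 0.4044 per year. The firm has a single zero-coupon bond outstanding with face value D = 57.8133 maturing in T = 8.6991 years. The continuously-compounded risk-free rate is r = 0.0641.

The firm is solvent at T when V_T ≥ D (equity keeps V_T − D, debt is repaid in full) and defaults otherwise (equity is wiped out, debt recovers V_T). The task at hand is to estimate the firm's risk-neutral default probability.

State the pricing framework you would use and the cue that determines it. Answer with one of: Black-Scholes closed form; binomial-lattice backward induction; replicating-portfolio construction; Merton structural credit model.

Key observation: a levered firm with one bullet debt due at 8.6991 years is the canonical structural-credit setup: equity is a call on the firm's assets struck at the face value.

framework: Merton structural credit model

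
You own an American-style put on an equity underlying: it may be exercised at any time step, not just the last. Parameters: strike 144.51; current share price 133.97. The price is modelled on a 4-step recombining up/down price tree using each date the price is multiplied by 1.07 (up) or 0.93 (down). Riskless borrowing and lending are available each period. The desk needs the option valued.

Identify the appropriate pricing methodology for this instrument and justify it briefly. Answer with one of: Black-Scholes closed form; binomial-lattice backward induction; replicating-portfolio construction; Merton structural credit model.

framework: binomial-lattice backward induction

Key observation: with exercise allowed before expiry on a discrete up/down model (4 steps from spot 133.97), the strike-144.51 put's value must be rolled back through the tree testing early exercise at each node.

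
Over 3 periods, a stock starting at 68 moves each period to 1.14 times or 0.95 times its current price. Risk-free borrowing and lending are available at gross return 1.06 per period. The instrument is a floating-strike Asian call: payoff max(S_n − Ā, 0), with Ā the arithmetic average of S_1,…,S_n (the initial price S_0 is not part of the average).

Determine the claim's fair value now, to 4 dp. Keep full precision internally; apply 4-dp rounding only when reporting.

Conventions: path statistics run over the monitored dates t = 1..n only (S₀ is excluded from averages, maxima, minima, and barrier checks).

With p* = (R−d)/(u−d) = 0.5789, sum probability × payoff across the paths and divide by R^3.
Enumerate all 2^3 = 8 price paths (U = up ×1.14, D = down ×0.95); each path with k up-moves has probability p*^k·(1−p*)^(3−k).
DDD: Ā=61.4238, payoff=0.0000, prob=0.074646
UDD: Ā=73.7086, payoff=0.0000, prob=0.102639
DUD: Ā=69.4019, payoff=0.5599, prob=0.102639
UUD: Ā=83.2823, payoff=0.6718, prob=0.141128
DDU: Ā=65.3106, payoff=4.6512, prob=0.102639
UDU: Ā=78.3727, payoff=5.5814, prob=0.141128
DUU: Ā=74.0661, payoff=9.8881, prob=0.141128
UUU: Ā=88.8793, payoff=11.8657, prob=0.194052
Price = Σ prob·payoff / R^3 = 5.115430 / 1.191016 = 4.2950

price = 4.2950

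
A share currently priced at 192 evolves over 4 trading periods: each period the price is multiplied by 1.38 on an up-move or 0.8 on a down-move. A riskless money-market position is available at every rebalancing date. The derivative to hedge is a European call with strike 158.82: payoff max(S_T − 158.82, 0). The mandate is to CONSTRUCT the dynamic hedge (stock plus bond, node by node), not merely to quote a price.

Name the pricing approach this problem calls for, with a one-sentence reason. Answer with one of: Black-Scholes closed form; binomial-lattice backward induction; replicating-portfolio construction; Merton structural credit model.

Key observation: the mandate to exhibit the hedge at every date and state singles out the replicating-portfolio construction on the 4-period tree with factors 1.38 and 0.8 from 192.

framework: replicating-portfolio construction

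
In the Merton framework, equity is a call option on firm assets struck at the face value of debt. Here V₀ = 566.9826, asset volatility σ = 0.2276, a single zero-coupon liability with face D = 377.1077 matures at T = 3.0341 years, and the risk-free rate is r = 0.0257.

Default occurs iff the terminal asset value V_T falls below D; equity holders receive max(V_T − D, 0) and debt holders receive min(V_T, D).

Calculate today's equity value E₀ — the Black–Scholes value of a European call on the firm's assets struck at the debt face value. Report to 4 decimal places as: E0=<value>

With assets at 566.9826 and a single debt payment of 377.1077 at 3.0341 years:
d₁ = [ln(V₀/D) + (r + σ²/2)T] / (σ√T)
   = [ln(566.9826/377.1077) + (0.0257 + 0.5·0.2276²)·3.0341] / (0.2276·√3.0341)
   = [0.407798 + 0.156562] / 0.396449 = 1.423538
d₂ = d₁ − σ√T = 1.423538 − 0.396449 = 1.027089
N(d₁) = 0.922710,  N(d₂) = 0.847811,  e^(−rT) = 0.924986
E₀ = V₀·N(d₁) − D·e^(−rT)·N(d₂)
   = 566.9826·0.922710 − 377.1077·0.924986·0.847811 = 227.427564

E0=227.4276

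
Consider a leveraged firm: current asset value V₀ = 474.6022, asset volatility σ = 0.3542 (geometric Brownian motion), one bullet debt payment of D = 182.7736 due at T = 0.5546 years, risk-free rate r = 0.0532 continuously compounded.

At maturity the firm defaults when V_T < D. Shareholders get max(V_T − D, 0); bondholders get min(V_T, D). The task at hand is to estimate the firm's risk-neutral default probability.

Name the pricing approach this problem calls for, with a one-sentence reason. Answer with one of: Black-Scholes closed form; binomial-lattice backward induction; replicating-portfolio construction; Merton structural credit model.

Key observation: assets follow a GBM and default happens iff V_T < 182.7736; valuing claims on that split (equity as a call, risky debt as the residual) is the structural model's definition.

framework: Merton structural credit model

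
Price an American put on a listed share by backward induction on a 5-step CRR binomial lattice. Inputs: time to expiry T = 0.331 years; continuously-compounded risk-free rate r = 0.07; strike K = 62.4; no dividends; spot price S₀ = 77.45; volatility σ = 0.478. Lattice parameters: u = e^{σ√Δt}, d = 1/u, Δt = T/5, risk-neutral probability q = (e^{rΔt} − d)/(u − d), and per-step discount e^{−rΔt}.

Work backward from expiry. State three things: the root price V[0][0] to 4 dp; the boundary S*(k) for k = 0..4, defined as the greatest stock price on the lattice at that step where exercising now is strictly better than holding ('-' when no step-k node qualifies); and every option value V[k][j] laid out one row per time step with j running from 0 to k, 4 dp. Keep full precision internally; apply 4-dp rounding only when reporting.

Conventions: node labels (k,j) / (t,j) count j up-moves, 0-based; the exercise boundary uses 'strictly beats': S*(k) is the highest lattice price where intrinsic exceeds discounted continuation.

price = 2.1725
boundary = - - - - 47.3557
tree:
2.1725
3.6955 0.5962
6.1372 1.1701 0.0000
9.8552 2.2966 0.0000 0.0000
15.0443 4.5075 0.0000 0.0000 0.0000
20.5245 8.8469 0.0000 0.0000 0.0000 0.0000

params: Δt=0.06620 u=1.13087 d=0.88428 q=0.48813 e^(-rΔt)=0.99538
t_5 payoffs: 20.5245 8.8469 0.0000 0.0000 0.0000 0.0000
t_4: node(4,0) S=47.3557 payoff=15.0443 vs cont=14.7558 → 15.0443 [stop]  node(4,1) S=60.5615 payoff=1.8385 vs cont=4.5075 → 4.5075 [wait]  node(4,2) S=77.4500 payoff=0.0000 vs cont=0.0000 → 0.0000 [wait]  node(4,3) S=99.0481 payoff=0.0000 vs cont=0.0000 → 0.0000 [wait]  node(4,4) S=126.6691 payoff=0.0000 vs cont=0.0000 → 0.0000 [wait]  ⇒ S*(4)=47.3557
t_3: node(3,0) S=53.5531 payoff=8.8469 vs cont=9.8552 → 9.8552 [wait]  node(3,1) S=68.4872 payoff=0.0000 vs cont=2.2966 → 2.2966 [wait]  node(3,2) S=87.5858 payoff=0.0000 vs cont=0.0000 → 0.0000 [wait]  node(3,3) S=112.0104 payoff=0.0000 vs cont=0.0000 → 0.0000 [wait]  ⇒ S*(3)=-
t_2: node(2,0) S=60.5615 payoff=1.8385 vs cont=6.1372 → 6.1372 [wait]  node(2,1) S=77.4500 payoff=0.0000 vs cont=1.1701 → 1.1701 [wait]  node(2,2) S=99.0481 payoff=0.0000 vs cont=0.0000 → 0.0000 [wait]  ⇒ S*(2)=-
t_1: node(1,0) S=68.4872 payoff=0.0000 vs cont=3.6955 → 3.6955 [wait]  node(1,1) S=87.5858 payoff=0.0000 vs cont=0.5962 → 0.5962 [wait]  ⇒ S*(1)=-
t_0: node(0,0) S=77.4500 payoff=0.0000 vs cont=2.1725 → 2.1725 [wait]  ⇒ S*(0)=-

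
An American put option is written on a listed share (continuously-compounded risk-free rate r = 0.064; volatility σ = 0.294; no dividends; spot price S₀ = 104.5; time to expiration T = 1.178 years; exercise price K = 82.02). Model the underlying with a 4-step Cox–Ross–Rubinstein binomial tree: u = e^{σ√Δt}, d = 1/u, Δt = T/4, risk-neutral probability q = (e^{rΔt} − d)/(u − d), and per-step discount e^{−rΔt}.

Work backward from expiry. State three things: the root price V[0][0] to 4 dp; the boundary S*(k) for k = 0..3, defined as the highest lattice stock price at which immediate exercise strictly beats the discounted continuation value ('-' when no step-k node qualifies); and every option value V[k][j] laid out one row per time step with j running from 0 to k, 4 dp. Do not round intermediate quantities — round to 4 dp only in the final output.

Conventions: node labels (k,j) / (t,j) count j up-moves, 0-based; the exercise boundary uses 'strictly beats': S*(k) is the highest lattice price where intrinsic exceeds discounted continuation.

price = 2.7824
boundary = - - - 64.7507
tree:
2.7824
5.2140 0.6360
9.6005 1.3489 0.0000
17.2693 2.8611 0.0000 0.0000
26.8181 6.0687 0.0000 0.0000 0.0000

Δt=0.29450  u=1.17298  d=0.85253  q=0.51957  discount=0.98133
step 4 (expiry): payoffs max(K−S,0) = 26.8181 6.0687 0.0000 0.0000 0.0000
step 3: (k=3,j=0): S=64.7507, K−S=17.2693, hold=15.7379 ⇒ V=17.2693 exercise | (k=3,j=1): S=89.0893, K−S=0.0000, hold=2.8611 ⇒ V=2.8611 continue | (k=3,j=2): S=122.5764, K−S=0.0000, hold=0.0000 ⇒ V=0.0000 continue | (k=3,j=3): S=168.6507, K−S=0.0000, hold=0.0000 ⇒ V=0.0000 continue  boundary S*=64.7507
step 2: (k=2,j=0): S=75.9513, K−S=6.0687, hold=9.6005 ⇒ V=9.6005 continue | (k=2,j=1): S=104.5000, K−S=0.0000, hold=1.3489 ⇒ V=1.3489 continue | (k=2,j=2): S=143.7797, K−S=0.0000, hold=0.0000 ⇒ V=0.0000 continue  boundary S*=-
step 1: (k=1,j=0): S=89.0893, K−S=0.0000, hold=5.2140 ⇒ V=5.2140 continue | (k=1,j=1): S=122.5764, K−S=0.0000, hold=0.6360 ⇒ V=0.6360 continue  boundary S*=-
step 0: (k=0,j=0): S=104.5000, K−S=0.0000, hold=2.7824 ⇒ V=2.7824 continue  boundary S*=-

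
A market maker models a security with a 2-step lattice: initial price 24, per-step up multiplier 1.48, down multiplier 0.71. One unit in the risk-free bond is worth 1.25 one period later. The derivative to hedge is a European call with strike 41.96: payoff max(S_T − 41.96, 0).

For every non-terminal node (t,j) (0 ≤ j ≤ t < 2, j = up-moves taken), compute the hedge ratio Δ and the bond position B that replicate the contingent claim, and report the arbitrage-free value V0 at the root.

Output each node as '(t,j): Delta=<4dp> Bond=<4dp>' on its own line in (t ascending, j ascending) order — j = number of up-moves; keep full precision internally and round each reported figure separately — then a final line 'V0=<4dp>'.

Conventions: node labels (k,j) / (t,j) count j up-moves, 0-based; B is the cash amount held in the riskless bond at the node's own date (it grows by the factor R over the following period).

The replicating-portfolio and risk-neutral prices coincide; use p* = (1.25−0.71)/(1.48−0.71) = 0.7013 for the latter.
Payoffs at expiry: V(2,0)=0.0000, V(2,1)=0.0000, V(2,2)=10.6096
Node (1,0) S=17.0400: V=(p*·0.0000+(1−p*)·0.0000)/1.25=0.0000; Δ=(0.0000−0.0000)/(25.2192−12.0984)=0.0000; B=V−Δ·S=0.0000
Node (1,1) S=35.5200: V=(p*·10.6096+(1−p*)·0.0000)/1.25=5.9524; Δ=(10.6096−0.0000)/(52.5696−25.2192)=0.3879; B=V−Δ·S=-7.8263
Node (0,0) S=24.0000: V=(p*·5.9524+(1−p*)·0.0000)/1.25=3.3395; Δ=(5.9524−0.0000)/(35.5200−17.0400)=0.3221; B=V−Δ·S=-4.3909
As a check, the time-0 holding Δ(0,0)·S0 + B(0,0) comes to 3.3395 — exactly V0.

(0,0): Delta=0.3221 Bond=-4.3909
(1,0): Delta=0.0000 Bond=0.0000
(1,1): Delta=0.3879 Bond=-7.8263
V0=3.3395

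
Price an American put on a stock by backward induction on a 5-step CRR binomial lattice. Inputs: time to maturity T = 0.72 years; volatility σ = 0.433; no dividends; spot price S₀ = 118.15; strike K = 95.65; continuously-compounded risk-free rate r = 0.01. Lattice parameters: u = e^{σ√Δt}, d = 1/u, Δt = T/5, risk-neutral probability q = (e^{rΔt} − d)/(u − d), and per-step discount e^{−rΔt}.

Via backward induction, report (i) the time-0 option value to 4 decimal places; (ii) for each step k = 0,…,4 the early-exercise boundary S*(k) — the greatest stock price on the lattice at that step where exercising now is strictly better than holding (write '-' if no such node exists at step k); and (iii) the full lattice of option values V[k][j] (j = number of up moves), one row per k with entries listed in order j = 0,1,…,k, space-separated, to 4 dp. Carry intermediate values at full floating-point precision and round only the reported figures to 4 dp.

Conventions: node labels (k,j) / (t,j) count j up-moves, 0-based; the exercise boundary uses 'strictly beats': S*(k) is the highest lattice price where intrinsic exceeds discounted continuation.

params: Δt=0.14400 u=1.17858 d=0.84848 q=0.46338 e^(-rΔt)=0.99856
t_5 payoffs: 43.6941 23.4804 0.0000 0.0000 0.0000 0.0000
t_4: node(4,0) S=61.2343 payoff=34.4157 vs cont=34.2781 → 34.4157 [stop]  node(4,1) S=85.0578 payoff=10.5922 vs cont=12.5819 → 12.5819 [wait]  node(4,2) S=118.1500 payoff=0.0000 vs cont=0.0000 → 0.0000 [wait]  node(4,3) S=164.1169 payoff=0.0000 vs cont=0.0000 → 0.0000 [wait]  node(4,4) S=227.9674 payoff=0.0000 vs cont=0.0000 → 0.0000 [wait]  ⇒ S*(4)=61.2343
t_3: node(3,0) S=72.1696 payoff=23.4804 vs cont=24.2634 → 24.2634 [wait]  node(3,1) S=100.2476 payoff=0.0000 vs cont=6.7420 → 6.7420 [wait]  node(3,2) S=139.2495 payoff=0.0000 vs cont=0.0000 → 0.0000 [wait]  node(3,3) S=193.4252 payoff=0.0000 vs cont=0.0000 → 0.0000 [wait]  ⇒ S*(3)=-
t_2: node(2,0) S=85.0578 payoff=10.5922 vs cont=16.1211 → 16.1211 [wait]  node(2,1) S=118.1500 payoff=0.0000 vs cont=3.6127 → 3.6127 [wait]  node(2,2) S=164.1169 payoff=0.0000 vs cont=0.0000 → 0.0000 [wait]  ⇒ S*(2)=-
t_1: node(1,0) S=100.2476 payoff=0.0000 vs cont=10.3101 → 10.3101 [wait]  node(1,1) S=139.2495 payoff=0.0000 vs cont=1.9359 → 1.9359 [wait]  ⇒ S*(1)=-
t_0: node(0,0) S=118.1500 payoff=0.0000 vs cont=6.4204 → 6.4204 [wait]  ⇒ S*(0)=-

price = 6.4204
boundary = - - - - 61.2343
tree:
6.4204
10.3101 1.9359
16.1211 3.6127 0.0000
24.2634 6.7420 0.0000 0.0000
34.4157 12.5819 0.0000 0.0000 0.0000
43.6941 23.4804 0.0000 0.0000 0.0000 0.0000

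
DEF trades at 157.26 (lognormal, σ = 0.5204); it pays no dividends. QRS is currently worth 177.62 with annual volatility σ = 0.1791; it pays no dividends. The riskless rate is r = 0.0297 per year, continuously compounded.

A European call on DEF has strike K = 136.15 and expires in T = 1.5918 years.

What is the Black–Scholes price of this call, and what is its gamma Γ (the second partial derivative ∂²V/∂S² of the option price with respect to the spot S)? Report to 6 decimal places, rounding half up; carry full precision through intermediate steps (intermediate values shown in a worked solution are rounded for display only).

σ√T = 0.5204·√1.5918 = 0.656571
d₁ = (ln(S/K) + (r+σ²/2)T) / (σ√T) = (ln(157.26/136.15) + (0.0297+0.5204²/2)·1.5918) / 0.656571 = (0.144143 + 0.262819) / 0.656571 = 0.619830
d₂ = d₁ − σ√T = 0.619830 − 0.656571 = -0.036741
e^{−rT} = 0.953824
N(d₁) = 0.732315,  N(d₂) = 0.485346
Call price V = S·N(d₁) − K·e^{−rT}·N(d₂) = 115.163884 − 63.028518 = 52.135366
φ(d₁) = (1/√(2π))·e^{−d₁²/2} = 0.329219
Γ = φ(d₁) / (S·σ·√T) = 0.003188

price = 52.135366
Γ = 0.003188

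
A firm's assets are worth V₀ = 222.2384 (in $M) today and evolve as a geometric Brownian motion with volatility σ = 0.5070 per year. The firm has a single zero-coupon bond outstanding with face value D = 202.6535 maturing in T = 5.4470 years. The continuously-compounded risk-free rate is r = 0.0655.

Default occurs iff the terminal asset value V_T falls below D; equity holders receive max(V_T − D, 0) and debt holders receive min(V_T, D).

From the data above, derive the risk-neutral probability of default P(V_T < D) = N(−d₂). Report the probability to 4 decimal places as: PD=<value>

Work the structural quantities from V₀ = 222.2384 against face 202.6535:
d₁ = [ln(V₀/D) + (r + σ²/2)T] / (σ√T)
   = [ln(222.2384/202.6535) + (0.0655 + 0.5·0.5070²)·5.4470] / (0.5070·√5.4470)
   = [0.092253 + 1.056851] / 1.183278 = 0.971120
d₂ = d₁ − σ√T = 0.971120 − 1.183278 = -0.212158
risk-neutral PD = N(−d₂) = N(0.212158) = 0.584008

PD=0.5840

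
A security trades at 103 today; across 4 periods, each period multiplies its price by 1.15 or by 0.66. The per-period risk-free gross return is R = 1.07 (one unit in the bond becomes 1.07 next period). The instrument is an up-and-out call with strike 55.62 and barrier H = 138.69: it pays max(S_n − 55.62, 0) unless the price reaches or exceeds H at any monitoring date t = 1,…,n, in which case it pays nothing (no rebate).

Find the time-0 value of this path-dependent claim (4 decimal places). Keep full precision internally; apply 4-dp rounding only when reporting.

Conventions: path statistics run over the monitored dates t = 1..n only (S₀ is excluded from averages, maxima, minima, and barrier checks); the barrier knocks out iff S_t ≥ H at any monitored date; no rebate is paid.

With p* = (R−d)/(u−d) = 0.8367, sum probability × payoff across the paths and divide by R^4.
Enumerate all 2^4 = 16 price paths (U = up ×1.15, D = down ×0.66); each path with k up-moves has probability p*^k·(1−p*)^(4−k).
DDDD: M=67.9800, payoff=0.0000, prob=0.000711
UDDD: M=118.4500, payoff=0.0000, prob=0.003641
DUDD: M=78.1770, payoff=0.0000, prob=0.003641
UUDD: M=136.2175, payoff=3.7163, prob=0.018662
DDUD: M=67.9800, payoff=0.0000, prob=0.003641
UDUD: M=118.4500, payoff=3.7163, prob=0.018662
DUUD: M=89.9035, payoff=3.7163, prob=0.018662
UUUD: M=156.6501, payoff=0.0000, prob=0.095644
DDDU: M=67.9800, payoff=0.0000, prob=0.003641
UDDU: M=118.4500, payoff=3.7163, prob=0.018662
DUDU: M=78.1770, payoff=3.7163, prob=0.018662
UUDU: M=136.2175, payoff=47.7691, prob=0.095644
DDUU: M=67.9800, payoff=3.7163, prob=0.018662
UDUU: M=118.4500, payoff=47.7691, prob=0.095644
DUUU: M=103.3891, payoff=47.7691, prob=0.095644
UUUU: M=180.1476, payoff=0.0000, prob=0.490175
Price = Σ prob·payoff / R^4 = 14.122594 / 1.310796 = 10.7741

price = 10.7741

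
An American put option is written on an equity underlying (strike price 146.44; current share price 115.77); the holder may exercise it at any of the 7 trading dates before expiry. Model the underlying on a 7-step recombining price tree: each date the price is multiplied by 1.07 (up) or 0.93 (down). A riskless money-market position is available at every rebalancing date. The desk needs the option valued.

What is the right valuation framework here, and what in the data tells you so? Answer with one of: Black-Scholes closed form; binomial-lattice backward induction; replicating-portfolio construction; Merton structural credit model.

Key observation: an American put (K = 146.44, S₀ = 115.77) on a 7-date tree has no closed form — the optimal stopping decision is embedded and must be resolved recursively from expiry.

framework: binomial-lattice backward induction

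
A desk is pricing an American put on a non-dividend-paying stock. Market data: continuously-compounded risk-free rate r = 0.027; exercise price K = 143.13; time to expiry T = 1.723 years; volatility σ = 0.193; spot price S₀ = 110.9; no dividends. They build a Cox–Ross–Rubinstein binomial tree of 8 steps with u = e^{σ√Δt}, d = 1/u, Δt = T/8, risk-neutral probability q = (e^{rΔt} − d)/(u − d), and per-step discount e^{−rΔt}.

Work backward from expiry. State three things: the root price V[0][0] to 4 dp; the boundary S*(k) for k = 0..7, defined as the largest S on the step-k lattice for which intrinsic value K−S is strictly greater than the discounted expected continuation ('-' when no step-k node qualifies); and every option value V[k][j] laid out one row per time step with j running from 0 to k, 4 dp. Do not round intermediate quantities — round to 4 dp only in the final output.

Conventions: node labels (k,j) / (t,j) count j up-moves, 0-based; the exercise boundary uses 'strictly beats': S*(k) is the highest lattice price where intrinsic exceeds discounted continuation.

Δt=0.21538, u=1.09370, d=0.91433, q=0.51014, disc=e^(-rΔt)=0.99420
k=8 terminal: V=max(K-S,0) → 88.9625 78.3357 65.6240 50.4185 32.2300 10.4731 0.0000 0.0000 0.0000
k=7: j=0 S=59.2431 intr=83.8869 cont=83.0570 V=83.8869[EX]; j=1 S=70.8657 intr=72.2643 cont=71.4344 V=72.2643[EX]; j=2 S=84.7685 intr=58.3615 cont=57.5316 V=58.3615[EX]; j=3 S=101.3987 intr=41.7313 cont=40.9014 V=41.7313[EX]; j=4 S=121.2916 intr=21.8384 cont=21.0085 V=21.8384[EX]; j=5 S=145.0871 intr=0.0000 cont=5.1007 V=5.1007[hold]; j=6 S=173.5509 intr=0.0000 cont=0.0000 V=0.0000[hold]; j=7 S=207.5989 intr=0.0000 cont=0.0000 V=0.0000[hold]  S*(7)=121.2916
k=6: j=0 S=64.7943 intr=78.3357 cont=77.5058 V=78.3357[EX]; j=1 S=77.5060 intr=65.6240 cont=64.7941 V=65.6240[EX]; j=2 S=92.7115 intr=50.4185 cont=49.5886 V=50.4185[EX]; j=3 S=110.9000 intr=32.2300 cont=31.4001 V=32.2300[EX]; j=4 S=132.6569 intr=10.4731 cont=13.2228 V=13.2228[hold]; j=5 S=158.6821 intr=0.0000 cont=2.4841 V=2.4841[hold]; j=6 S=189.8130 intr=0.0000 cont=0.0000 V=0.0000[hold]  S*(6)=110.9000
k=5: j=0 S=70.8657 intr=72.2643 cont=71.4344 V=72.2643[EX]; j=1 S=84.7685 intr=58.3615 cont=57.5316 V=58.3615[EX]; j=2 S=101.3987 intr=41.7313 cont=40.9014 V=41.7313[EX]; j=3 S=121.2916 intr=21.8384 cont=22.4031 V=22.4031[hold]; j=4 S=145.0871 intr=0.0000 cont=7.6997 V=7.6997[hold]; j=5 S=173.5509 intr=0.0000 cont=1.2098 V=1.2098[hold]  S*(5)=101.3987
k=4: j=0 S=77.5060 intr=65.6240 cont=64.7941 V=65.6240[EX]; j=1 S=92.7115 intr=50.4185 cont=49.5886 V=50.4185[EX]; j=2 S=110.9000 intr=32.2300 cont=31.6865 V=32.2300[EX]; j=3 S=132.6569 intr=10.4731 cont=14.8160 V=14.8160[hold]; j=4 S=158.6821 intr=0.0000 cont=4.3635 V=4.3635[hold]  S*(4)=110.9000
k=3: j=0 S=84.7685 intr=58.3615 cont=57.5316 V=58.3615[EX]; j=1 S=101.3987 intr=41.7313 cont=40.9014 V=41.7313[EX]; j=2 S=121.2916 intr=21.8384 cont=23.2111 V=23.2111[hold]; j=3 S=145.0871 intr=0.0000 cont=9.4288 V=9.4288[hold]  S*(3)=101.3987
k=2: j=0 S=92.7115 intr=50.4185 cont=49.5886 V=50.4185[EX]; j=1 S=110.9000 intr=32.2300 cont=32.0963 V=32.2300[EX]; j=2 S=132.6569 intr=10.4731 cont=16.0865 V=16.0865[hold]  S*(2)=110.9000
k=1: j=0 S=101.3987 intr=41.7313 cont=40.9014 V=41.7313[EX]; j=1 S=121.2916 intr=21.8384 cont=23.8555 V=23.8555[hold]  S*(1)=101.3987
k=0: j=0 S=110.9000 intr=32.2300 cont=32.4231 V=32.4231[hold]  S*(0)=-

price = 32.4231
boundary = - 101.3987 110.9000 101.3987 110.9000 101.3987 110.9000 121.2916
tree:
32.4231
41.7313 23.8555
50.4185 32.2300 16.0865
58.3615 41.7313 23.2111 9.4288
65.6240 50.4185 32.2300 14.8160 4.3635
72.2643 58.3615 41.7313 22.4031 7.6997 1.2098
78.3357 65.6240 50.4185 32.2300 13.2228 2.4841 0.0000
83.8869 72.2643 58.3615 41.7313 21.8384 5.1007 0.0000 0.0000
88.9625 78.3357 65.6240 50.4185 32.2300 10.4731 0.0000 0.0000 0.0000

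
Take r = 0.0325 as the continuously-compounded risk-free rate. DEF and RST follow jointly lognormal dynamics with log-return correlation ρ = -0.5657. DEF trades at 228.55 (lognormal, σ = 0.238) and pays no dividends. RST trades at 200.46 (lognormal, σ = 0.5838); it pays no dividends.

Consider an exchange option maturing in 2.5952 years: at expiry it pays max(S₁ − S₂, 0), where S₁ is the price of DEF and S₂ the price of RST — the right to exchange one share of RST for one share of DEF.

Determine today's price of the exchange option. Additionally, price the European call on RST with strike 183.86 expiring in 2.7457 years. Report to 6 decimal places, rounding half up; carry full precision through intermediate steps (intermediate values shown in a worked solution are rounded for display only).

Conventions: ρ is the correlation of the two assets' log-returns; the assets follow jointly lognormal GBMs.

σ_eff = √(σ₁² + σ₂² − 2ρσ₁σ₂) = √(0.238² + 0.5838² − 2·-0.5657·0.238·0.5838) = 0.744760
d₁ = (ln(S₁/S₂) + (q₂ − q₁ + σ_eff²/2)T) / (σ_eff√T) = (ln(228.55/200.46) + (0.0 − 0.0 + 0.277334)·2.5952) / 1.199781 = 0.709194
d₂ = d₁ − σ_eff√T = 0.709194 − 1.199781 = -0.490587
N(d₁) = 0.760898,  N(d₂) = 0.311859
V = S₁·e^{−q₁T}·N(d₁) − S₂·e^{−q₂T}·N(d₂) = 173.903231 − 62.515309 = 111.387922
[vanilla: RST call K=183.86]
σ√T = 0.5838·√2.7457 = 0.967366
d₁ = (ln(S/K) + (r+σ²/2)T) / (σ√T) = (ln(200.46/183.86) + (0.0325+0.5838²/2)·2.7457) / 0.967366 = (0.086440 + 0.557133) / 0.967366 = 0.665285
d₂ = d₁ − σ√T = 0.665285 − 0.967366 = -0.302081
e^{−rT} = 0.914630
N(d₁) = 0.747066,  N(d₂) = 0.381295
price = S·N(d₁) − K·e^{−rT}·N(d₂) = 149.756805 − 64.120100 = 85.636705

exchange price = 111.387922
price(RST call K=183.86) = 85.636705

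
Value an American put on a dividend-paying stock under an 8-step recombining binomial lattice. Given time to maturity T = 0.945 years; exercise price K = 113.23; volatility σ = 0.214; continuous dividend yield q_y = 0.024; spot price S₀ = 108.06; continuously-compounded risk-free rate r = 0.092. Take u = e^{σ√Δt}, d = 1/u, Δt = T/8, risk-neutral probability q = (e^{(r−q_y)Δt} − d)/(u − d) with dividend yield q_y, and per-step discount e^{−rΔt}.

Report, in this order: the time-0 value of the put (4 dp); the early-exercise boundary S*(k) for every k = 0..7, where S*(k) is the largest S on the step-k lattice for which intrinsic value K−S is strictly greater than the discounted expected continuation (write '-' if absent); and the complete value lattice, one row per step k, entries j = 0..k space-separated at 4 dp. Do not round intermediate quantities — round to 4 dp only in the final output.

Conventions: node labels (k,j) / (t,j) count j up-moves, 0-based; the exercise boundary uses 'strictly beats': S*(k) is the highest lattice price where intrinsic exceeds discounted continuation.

Δt=0.11812  u=1.07632  d=0.92909  q=0.53640  discount=0.98919
step 8 (expiry): payoffs max(K−S,0) = 53.2336 43.7260 32.7116 19.9518 5.1700 0.0000 0.0000 0.0000 0.0000
step 7: (k=7,j=0): S=64.5754, K−S=48.6546, hold=47.6135 ⇒ V=48.6546 exercise | (k=7,j=1): S=74.8088, K−S=38.4212, hold=37.4092 ⇒ V=38.4212 exercise | (k=7,j=2): S=86.6637, K−S=26.5663, hold=25.5877 ⇒ V=26.5663 exercise | (k=7,j=3): S=100.3974, K−S=12.8326, hold=11.8930 ⇒ V=12.8326 exercise | (k=7,j=4): S=116.3074, K−S=0.0000, hold=2.3709 ⇒ V=2.3709 continue | (k=7,j=5): S=134.7387, K−S=0.0000, hold=0.0000 ⇒ V=0.0000 continue | (k=7,j=6): S=156.0909, K−S=0.0000, hold=0.0000 ⇒ V=0.0000 continue | (k=7,j=7): S=180.8267, K−S=0.0000, hold=0.0000 ⇒ V=0.0000 continue  boundary S*=100.3974
step 6: (k=6,j=0): S=69.5040, K−S=43.7260, hold=42.6989 ⇒ V=43.7260 exercise | (k=6,j=1): S=80.5184, K−S=32.7116, hold=31.7157 ⇒ V=32.7116 exercise | (k=6,j=2): S=93.2782, K−S=19.9518, hold=18.9920 ⇒ V=19.9518 exercise | (k=6,j=3): S=108.0600, K−S=5.1700, hold=7.1429 ⇒ V=7.1429 continue | (k=6,j=4): S=125.1843, K−S=0.0000, hold=1.0873 ⇒ V=1.0873 continue | (k=6,j=5): S=145.0224, K−S=0.0000, hold=0.0000 ⇒ V=0.0000 continue | (k=6,j=6): S=168.0041, K−S=0.0000, hold=0.0000 ⇒ V=0.0000 continue  boundary S*=93.2782
step 5: (k=5,j=0): S=74.8088, K−S=38.4212, hold=37.4092 ⇒ V=38.4212 exercise | (k=5,j=1): S=86.6637, K−S=26.5663, hold=25.5877 ⇒ V=26.5663 exercise | (k=5,j=2): S=100.3974, K−S=12.8326, hold=12.9398 ⇒ V=12.9398 continue | (k=5,j=3): S=116.3074, K−S=0.0000, hold=3.8526 ⇒ V=3.8526 continue | (k=5,j=4): S=134.7387, K−S=0.0000, hold=0.4986 ⇒ V=0.4986 continue | (k=5,j=5): S=156.0909, K−S=0.0000, hold=0.0000 ⇒ V=0.0000 continue  boundary S*=86.6637
step 4: (k=4,j=0): S=80.5184, K−S=32.7116, hold=31.7157 ⇒ V=32.7116 exercise | (k=4,j=1): S=93.2782, K−S=19.9518, hold=19.0489 ⇒ V=19.9518 exercise | (k=4,j=2): S=108.0600, K−S=5.1700, hold=7.9783 ⇒ V=7.9783 continue | (k=4,j=3): S=125.1843, K−S=0.0000, hold=2.0313 ⇒ V=2.0313 continue | (k=4,j=4): S=145.0224, K−S=0.0000, hold=0.2287 ⇒ V=0.2287 continue  boundary S*=93.2782
step 3: (k=3,j=0): S=86.6637, K−S=26.5663, hold=25.5877 ⇒ V=26.5663 exercise | (k=3,j=1): S=100.3974, K−S=12.8326, hold=13.3830 ⇒ V=13.3830 continue | (k=3,j=2): S=116.3074, K−S=0.0000, hold=4.7366 ⇒ V=4.7366 continue | (k=3,j=3): S=134.7387, K−S=0.0000, hold=1.0529 ⇒ V=1.0529 continue  boundary S*=86.6637
step 2: (k=2,j=0): S=93.2782, K−S=19.9518, hold=19.2841 ⇒ V=19.9518 exercise | (k=2,j=1): S=108.0600, K−S=5.1700, hold=8.6506 ⇒ V=8.6506 continue | (k=2,j=2): S=125.1843, K−S=0.0000, hold=2.7308 ⇒ V=2.7308 continue  boundary S*=93.2782
step 1: (k=1,j=0): S=100.3974, K−S=12.8326, hold=13.7398 ⇒ V=13.7398 continue | (k=1,j=1): S=116.3074, K−S=0.0000, hold=5.4161 ⇒ V=5.4161 continue  boundary S*=-
step 0: (k=0,j=0): S=108.0600, K−S=5.1700, hold=9.1747 ⇒ V=9.1747 continue  boundary S*=-

price = 9.1747
boundary = - - 93.2782 86.6637 93.2782 86.6637 93.2782 100.3974
tree:
9.1747
13.7398 5.4161
19.9518 8.6506 2.7308
26.5663 13.3830 4.7366 1.0529
32.7116 19.9518 7.9783 2.0313 0.2287
38.4212 26.5663 12.9398 3.8526 0.4986 0.0000
43.7260 32.7116 19.9518 7.1429 1.0873 0.0000 0.0000
48.6546 38.4212 26.5663 12.8326 2.3709 0.0000 0.0000 0.0000
53.2336 43.7260 32.7116 19.9518 5.1700 0.0000 0.0000 0.0000 0.0000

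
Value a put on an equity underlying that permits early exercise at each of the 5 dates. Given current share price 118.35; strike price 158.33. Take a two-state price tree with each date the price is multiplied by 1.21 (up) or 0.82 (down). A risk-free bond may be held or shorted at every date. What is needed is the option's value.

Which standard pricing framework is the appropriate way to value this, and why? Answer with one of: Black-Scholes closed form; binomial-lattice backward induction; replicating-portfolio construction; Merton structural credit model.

Key observation: the exercise right at every one of the 5 steps is what matters: each node needs max(158.33 − S, continuation), which only the stepwise tree valuation starting from spot 118.35 delivers.

framework: binomial-lattice backward induction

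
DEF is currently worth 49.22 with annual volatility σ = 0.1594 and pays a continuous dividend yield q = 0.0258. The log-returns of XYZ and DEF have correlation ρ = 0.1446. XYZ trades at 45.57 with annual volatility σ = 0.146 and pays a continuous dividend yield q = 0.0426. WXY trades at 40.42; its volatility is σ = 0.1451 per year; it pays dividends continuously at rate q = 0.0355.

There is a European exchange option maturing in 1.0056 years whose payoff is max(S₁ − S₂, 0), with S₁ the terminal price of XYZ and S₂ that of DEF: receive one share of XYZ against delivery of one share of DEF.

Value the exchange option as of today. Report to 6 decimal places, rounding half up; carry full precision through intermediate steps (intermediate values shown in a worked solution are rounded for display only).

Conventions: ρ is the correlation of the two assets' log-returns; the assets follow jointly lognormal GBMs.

exchange price = 1.901272

σ_eff = √(σ₁² + σ₂² − 2ρσ₁σ₂) = √(0.146² + 0.1594² − 2·0.1446·0.146·0.1594) = 0.199985
d₁ = (ln(S₁/S₂) + (q₂ − q₁ + σ_eff²/2)T) / (σ_eff√T) = (ln(45.57/49.22) + (0.0258 − 0.0426 + 0.019997)·1.0056) / 0.200544 = -0.368176
d₂ = d₁ − σ_eff√T = -0.368176 − 0.200544 = -0.568720
N(d₁) = 0.356371,  N(d₂) = 0.284773
V = S₁·e^{−q₁T}·N(d₁) − S₂·e^{−q₂T}·N(d₂) = 15.558826 − 13.657554 = 1.901272
Key observation: the rate r is irrelevant here: denominating values in DEF turns the exchange into a ratio option on S₁/S₂, and discounting at r drops out.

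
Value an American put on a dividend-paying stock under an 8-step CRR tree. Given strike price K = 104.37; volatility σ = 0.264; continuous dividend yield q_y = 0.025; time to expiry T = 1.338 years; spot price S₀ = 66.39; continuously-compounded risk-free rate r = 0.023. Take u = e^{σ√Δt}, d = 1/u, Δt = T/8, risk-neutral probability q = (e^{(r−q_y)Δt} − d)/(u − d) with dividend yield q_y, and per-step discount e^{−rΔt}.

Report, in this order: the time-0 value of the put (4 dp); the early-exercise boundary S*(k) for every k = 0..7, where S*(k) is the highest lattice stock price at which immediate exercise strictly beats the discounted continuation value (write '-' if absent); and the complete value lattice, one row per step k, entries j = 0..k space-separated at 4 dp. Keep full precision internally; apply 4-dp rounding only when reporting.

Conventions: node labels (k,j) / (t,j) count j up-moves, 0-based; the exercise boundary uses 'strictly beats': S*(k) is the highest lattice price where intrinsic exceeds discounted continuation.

Δt=0.16725  u=1.11401  d=0.89766  q=0.47149  discount=0.99616
step 8 (expiry): payoffs max(K−S,0) = 76.3808 69.6349 61.2631 50.8736 37.9800 21.9788 2.1211 0.0000 0.0000
step 7: (k=7,j=0): S=31.1802, K−S=73.1898, hold=72.9191 ⇒ V=73.1898 exercise | (k=7,j=1): S=38.6952, K−S=65.6748, hold=65.4355 ⇒ V=65.6748 exercise | (k=7,j=2): S=48.0215, K−S=56.3485, hold=56.1482 ⇒ V=56.3485 exercise | (k=7,j=3): S=59.5955, K−S=44.7745, hold=44.6224 ⇒ V=44.7745 exercise | (k=7,j=4): S=73.9591, K−S=30.4109, hold=30.3188 ⇒ V=30.4109 exercise | (k=7,j=5): S=91.7846, K−S=12.5854, hold=12.5677 ⇒ V=12.5854 exercise | (k=7,j=6): S=113.9063, K−S=0.0000, hold=1.1167 ⇒ V=1.1167 continue | (k=7,j=7): S=141.3598, K−S=0.0000, hold=0.0000 ⇒ V=0.0000 continue  boundary S*=91.7846
step 6: (k=6,j=0): S=34.7351, K−S=69.6349, hold=69.3791 ⇒ V=69.6349 exercise | (k=6,j=1): S=43.1069, K−S=61.2631, hold=61.0423 ⇒ V=61.2631 exercise | (k=6,j=2): S=53.4964, K−S=50.8736, hold=50.6961 ⇒ V=50.8736 exercise | (k=6,j=3): S=66.3900, K−S=37.9800, hold=37.8563 ⇒ V=37.9800 exercise | (k=6,j=4): S=82.3912, K−S=21.9788, hold=21.9219 ⇒ V=21.9788 exercise | (k=6,j=5): S=102.2489, K−S=2.1211, hold=7.1505 ⇒ V=7.1505 continue | (k=6,j=6): S=126.8928, K−S=0.0000, hold=0.5879 ⇒ V=0.5879 continue  boundary S*=82.3912
step 5: (k=5,j=0): S=38.6952, K−S=65.6748, hold=65.4355 ⇒ V=65.6748 exercise | (k=5,j=1): S=48.0215, K−S=56.3485, hold=56.1482 ⇒ V=56.3485 exercise | (k=5,j=2): S=59.5955, K−S=44.7745, hold=44.6224 ⇒ V=44.7745 exercise | (k=5,j=3): S=73.9591, K−S=30.4109, hold=30.3188 ⇒ V=30.4109 exercise | (k=5,j=4): S=91.7846, K−S=12.5854, hold=14.9299 ⇒ V=14.9299 continue | (k=5,j=5): S=113.9063, K−S=0.0000, hold=4.0407 ⇒ V=4.0407 continue  boundary S*=73.9591
step 4: (k=4,j=0): S=43.1069, K−S=61.2631, hold=61.0423 ⇒ V=61.2631 exercise | (k=4,j=1): S=53.4964, K−S=50.8736, hold=50.6961 ⇒ V=50.8736 exercise | (k=4,j=2): S=66.3900, K−S=37.9800, hold=37.8563 ⇒ V=37.9800 exercise | (k=4,j=3): S=82.3912, K−S=21.9788, hold=23.0230 ⇒ V=23.0230 continue | (k=4,j=4): S=102.2489, K−S=2.1211, hold=9.7582 ⇒ V=9.7582 continue  boundary S*=66.3900
step 3: (k=3,j=0): S=48.0215, K−S=56.3485, hold=56.1482 ⇒ V=56.3485 exercise | (k=3,j=1): S=59.5955, K−S=44.7745, hold=44.6224 ⇒ V=44.7745 exercise | (k=3,j=2): S=73.9591, K−S=30.4109, hold=30.8092 ⇒ V=30.8092 continue | (k=3,j=3): S=91.7846, K−S=12.5854, hold=16.7044 ⇒ V=16.7044 continue  boundary S*=59.5955
step 2: (k=2,j=0): S=53.4964, K−S=50.8736, hold=50.6961 ⇒ V=50.8736 exercise | (k=2,j=1): S=66.3900, K−S=37.9800, hold=38.0434 ⇒ V=38.0434 continue | (k=2,j=2): S=82.3912, K−S=21.9788, hold=24.0662 ⇒ V=24.0662 continue  boundary S*=53.4964
step 1: (k=1,j=0): S=59.5955, K−S=44.7745, hold=44.6522 ⇒ V=44.7745 exercise | (k=1,j=1): S=73.9591, K−S=30.4109, hold=31.3325 ⇒ V=31.3325 continue  boundary S*=59.5955
step 0: (k=0,j=0): S=66.3900, K−S=37.9800, hold=38.2892 ⇒ V=38.2892 continue  boundary S*=-

price = 38.2892
boundary = - 59.5955 53.4964 59.5955 66.3900 73.9591 82.3912 91.7846
tree:
38.2892
44.7745 31.3325
50.8736 38.0434 24.0662
56.3485 44.7745 30.8092 16.7044
61.2631 50.8736 37.9800 23.0230 9.7582
65.6748 56.3485 44.7745 30.4109 14.9299 4.0407
69.6349 61.2631 50.8736 37.9800 21.9788 7.1505 0.5879
73.1898 65.6748 56.3485 44.7745 30.4109 12.5854 1.1167 0.0000
76.3808 69.6349 61.2631 50.8736 37.9800 21.9788 2.1211 0.0000 0.0000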